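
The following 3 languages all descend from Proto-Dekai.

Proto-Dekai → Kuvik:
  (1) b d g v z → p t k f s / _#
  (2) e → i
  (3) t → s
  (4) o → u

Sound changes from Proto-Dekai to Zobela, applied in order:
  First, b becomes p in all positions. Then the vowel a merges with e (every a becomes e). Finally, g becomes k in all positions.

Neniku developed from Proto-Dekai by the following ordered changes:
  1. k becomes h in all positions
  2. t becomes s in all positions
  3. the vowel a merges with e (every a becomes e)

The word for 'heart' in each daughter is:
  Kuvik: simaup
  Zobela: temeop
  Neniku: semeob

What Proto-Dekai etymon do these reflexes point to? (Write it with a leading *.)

Position 5: Kuvik has u, Zobela has o, Neniku has o. Zobela preserves o here (none of its changes turn any other segment into o), so the proto-segment is *o.
Position 6: Kuvik has p, Zobela has p, Neniku has b. Neniku preserves b here (none of its changes turn any other segment into b), so the proto-segment is *b.
Position 4: Kuvik has a, Zobela has e, Neniku has e. Kuvik preserves a here (none of its changes turn any other segment into a), so the proto-segment is *a.
This points to *temaob. Verify forward in each daughter:
Kuvik: *temaob > temaop > timaop > simaop > simaup  (by final devoicing, vowel merger, unconditioned shift, vowel merger)
Zobela: *temaob > temaop > temeop  (by unconditioned shift, vowel merger)
Neniku: *temaob
  temaob (rule 1 does not apply)
  temaob → semaob   [unconditioned shift]
  semaob → semeob   [vowel merger]
  giving Neniku semeob.
Only *temaob yields all of Kuvik simaup, Zobela temeop, Neniku semeob.

*temaob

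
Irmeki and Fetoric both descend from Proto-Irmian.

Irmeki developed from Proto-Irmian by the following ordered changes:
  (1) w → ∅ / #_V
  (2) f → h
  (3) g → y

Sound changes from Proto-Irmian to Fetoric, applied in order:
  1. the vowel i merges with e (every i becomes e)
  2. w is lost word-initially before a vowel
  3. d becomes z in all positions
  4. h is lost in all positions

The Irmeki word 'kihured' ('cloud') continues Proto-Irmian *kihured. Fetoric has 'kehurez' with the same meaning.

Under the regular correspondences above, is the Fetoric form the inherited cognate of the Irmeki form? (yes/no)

no

Derive the expected Fetoric reflex of *kihured:
Fetoric: *kihured > kehured > kehurez > keurez  (by vowel merger, unconditioned shift, h-loss)
The regular Fetoric reflex would be 'keurez', but the attested form is 'kehurez'. The correspondence is irregular, so they are not cognates (the Fetoric form has a different source).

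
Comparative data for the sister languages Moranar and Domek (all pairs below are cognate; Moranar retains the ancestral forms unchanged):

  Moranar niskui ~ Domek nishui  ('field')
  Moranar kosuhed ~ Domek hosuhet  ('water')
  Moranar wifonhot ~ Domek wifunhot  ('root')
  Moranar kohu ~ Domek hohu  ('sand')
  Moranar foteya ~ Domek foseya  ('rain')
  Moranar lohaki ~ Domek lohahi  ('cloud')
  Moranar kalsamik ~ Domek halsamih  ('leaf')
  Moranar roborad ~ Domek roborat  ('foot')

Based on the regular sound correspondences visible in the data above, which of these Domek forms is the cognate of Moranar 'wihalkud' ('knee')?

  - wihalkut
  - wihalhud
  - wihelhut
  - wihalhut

niskui ~ nishui — Moranar k corresponds to Domek h after a consonant, before a back vowel.
kosuhed ~ hosuhet, roborad ~ roborat — Moranar d corresponds to Domek t word-finally.
Applying these to Moranar 'wihalkud':
  wihalkud → wihalhud   (k→h after a consonant, before a back vowel)
  wihalhud → wihalhut   (d→t word-finally)
So the Domek cognate is 'wihalhut'.

wihalhut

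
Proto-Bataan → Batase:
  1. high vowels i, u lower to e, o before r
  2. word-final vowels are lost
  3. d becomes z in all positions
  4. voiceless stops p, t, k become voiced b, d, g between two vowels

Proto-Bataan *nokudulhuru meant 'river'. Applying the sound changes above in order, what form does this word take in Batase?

Batase: start from *nokudulhuru.
  rule 1 (pre-rhotic lowering): nokudulhuru → nokudulhoru
  rule 2 (apocope): nokudulhoru → nokudulhor
  rule 3 (unconditioned shift): nokudulhor → nokuzulhor
  rule 4 (intervocalic voicing): nokuzulhor → noguzulhor
  ⇒ Batase noguzulhor

noguzulhor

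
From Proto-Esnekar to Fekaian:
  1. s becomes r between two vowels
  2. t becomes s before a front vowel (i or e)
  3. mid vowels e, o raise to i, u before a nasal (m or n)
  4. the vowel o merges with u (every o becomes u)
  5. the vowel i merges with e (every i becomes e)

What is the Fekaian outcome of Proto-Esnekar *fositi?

Fekaian: *fositi > foriti > forisi > furisi > furese  (by rhotacism, palatalisation, vowel merger, vowel merger)

furese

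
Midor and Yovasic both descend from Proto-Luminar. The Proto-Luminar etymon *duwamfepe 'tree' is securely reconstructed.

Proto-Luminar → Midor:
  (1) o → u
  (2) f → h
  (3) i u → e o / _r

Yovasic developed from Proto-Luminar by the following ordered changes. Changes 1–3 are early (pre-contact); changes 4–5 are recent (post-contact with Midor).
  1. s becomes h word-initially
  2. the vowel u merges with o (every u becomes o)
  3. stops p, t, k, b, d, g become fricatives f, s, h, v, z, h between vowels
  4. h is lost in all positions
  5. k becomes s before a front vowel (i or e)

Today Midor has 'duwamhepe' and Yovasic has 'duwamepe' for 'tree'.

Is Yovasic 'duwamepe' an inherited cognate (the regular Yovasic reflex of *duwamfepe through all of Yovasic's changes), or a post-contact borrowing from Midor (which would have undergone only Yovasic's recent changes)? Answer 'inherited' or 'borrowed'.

borrowed

If inherited, *duwamfepe would pass through all of Yovasic's changes:
Yovasic: *duwamfepe
  duwamfepe (rule 1 does not apply)
  duwamfepe → dowamfepe   [vowel merger]
  dowamfepe → dowamfefe   [intervocalic lenition]
  dowamfefe (rule 4 does not apply)
  dowamfefe (rule 5 does not apply)
  giving Yovasic dowamfefe.
If borrowed from Midor 'duwamhepe' after the early changes, it would undergo only the recent ones:
  rule 4 (h-loss): duwamhepe → duwamepe
  rule 5 (palatalisation): no change (duwamepe)
  ⇒ as a loan: duwamepe
Yovasic 'duwamepe' matches the loan outcome 'duwamepe', not the inherited 'dowamfefe' — it skipped the early Yovasic changes, so it was borrowed from Midor.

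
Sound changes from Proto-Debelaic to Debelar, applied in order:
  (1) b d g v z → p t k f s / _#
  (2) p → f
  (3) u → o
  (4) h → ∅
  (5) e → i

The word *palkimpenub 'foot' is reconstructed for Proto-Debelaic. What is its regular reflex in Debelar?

Debelar: start from *palkimpenub.
  rule 1 (final devoicing): palkimpenub → palkimpenup
  rule 2 (unconditioned shift): palkimpenup → falkimfenuf
  rule 3 (vowel merger): falkimfenuf → falkimfenof
  rule 4: no change — falkimfenof
  rule 5 (vowel merger): falkimfenof → falkimfinof
  ⇒ Debelar falkimfinof

falkimfinof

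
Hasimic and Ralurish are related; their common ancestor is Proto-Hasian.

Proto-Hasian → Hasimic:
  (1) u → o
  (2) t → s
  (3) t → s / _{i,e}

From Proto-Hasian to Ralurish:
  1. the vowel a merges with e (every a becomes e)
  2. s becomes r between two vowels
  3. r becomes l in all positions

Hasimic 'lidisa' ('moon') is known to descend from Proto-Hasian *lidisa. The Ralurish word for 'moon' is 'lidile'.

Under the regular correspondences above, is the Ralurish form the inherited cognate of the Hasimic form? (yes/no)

Derive the expected Ralurish reflex of *lidisa:
Ralurish: start from *lidisa.
  rule 1 (vowel merger): lidisa → lidise
  rule 2 (rhotacism): lidise → lidire
  rule 3 (unconditioned shift): lidire → lidile
  ⇒ Ralurish lidile
Ralurish 'lidile' matches the regular reflex exactly, so the pair is cognate.

yes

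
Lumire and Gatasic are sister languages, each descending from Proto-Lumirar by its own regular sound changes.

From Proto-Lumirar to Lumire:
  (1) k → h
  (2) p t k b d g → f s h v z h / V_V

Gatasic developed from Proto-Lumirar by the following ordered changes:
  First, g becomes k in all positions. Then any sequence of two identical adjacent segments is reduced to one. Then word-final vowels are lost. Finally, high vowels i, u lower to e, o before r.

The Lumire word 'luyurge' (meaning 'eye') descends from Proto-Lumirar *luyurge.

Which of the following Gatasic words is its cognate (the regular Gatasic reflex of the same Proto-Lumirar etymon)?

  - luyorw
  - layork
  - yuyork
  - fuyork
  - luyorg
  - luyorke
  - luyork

Gatasic: *luyurge
  luyurge → luyurke   [unconditioned shift]
  luyurke (rule 2 does not apply)
  luyurke → luyurk   [apocope]
  luyurk → luyork   [pre-rhotic lowering]
  giving Gatasic luyork.
The other candidates each miss or misapply at least one Gatasic change.

luyork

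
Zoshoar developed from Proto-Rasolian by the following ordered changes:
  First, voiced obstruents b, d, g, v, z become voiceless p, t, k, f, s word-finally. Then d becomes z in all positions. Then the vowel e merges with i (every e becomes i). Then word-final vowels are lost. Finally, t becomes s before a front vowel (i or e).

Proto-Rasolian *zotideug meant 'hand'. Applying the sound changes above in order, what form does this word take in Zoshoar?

zosiziuk

Zoshoar: *zotideug
  zotideug → zotideuk   [final devoicing]
  zotideuk → zotizeuk   [unconditioned shift]
  zotizeuk → zotiziuk   [vowel merger]
  zotiziuk (rule 4 does not apply)
  zotiziuk → zosiziuk   [palatalisation]
  giving Zoshoar zosiziuk.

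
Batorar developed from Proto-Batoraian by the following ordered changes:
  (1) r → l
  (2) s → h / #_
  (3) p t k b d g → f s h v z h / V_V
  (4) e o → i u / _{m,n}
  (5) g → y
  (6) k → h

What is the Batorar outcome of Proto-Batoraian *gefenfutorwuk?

Batorar: *gefenfutorwuk > gefenfutolwuk > gefenfusolwuk > gefinfusolwuk > yefinfusolwuk > yefinfusolwuh  (by unconditioned shift, intervocalic lenition, pre-nasal raising, unconditioned shift, unconditioned shift)

yefinfusolwuh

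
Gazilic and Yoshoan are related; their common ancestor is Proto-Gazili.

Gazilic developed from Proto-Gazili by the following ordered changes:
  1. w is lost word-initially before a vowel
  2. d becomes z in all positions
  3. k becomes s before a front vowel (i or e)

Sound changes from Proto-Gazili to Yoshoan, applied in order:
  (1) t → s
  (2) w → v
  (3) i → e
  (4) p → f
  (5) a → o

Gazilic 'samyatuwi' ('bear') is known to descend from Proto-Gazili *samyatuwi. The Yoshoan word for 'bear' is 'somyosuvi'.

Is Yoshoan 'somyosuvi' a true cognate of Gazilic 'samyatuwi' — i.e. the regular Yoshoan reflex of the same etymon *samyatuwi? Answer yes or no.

Derive the expected Yoshoan reflex of *samyatuwi:
Yoshoan: *samyatuwi
  samyatuwi → samyasuwi   [unconditioned shift]
  samyasuwi → samyasuvi   [unconditioned shift]
  samyasuvi → samyasuve   [vowel merger]
  samyasuve (rule 4 does not apply)
  samyasuve → somyosuve   [vowel merger]
  giving Yoshoan somyosuve.
The regular Yoshoan reflex would be 'somyosuve', but the attested form is 'somyosuvi'. The correspondence is irregular, so they are not cognates (the Yoshoan form has a different source).

no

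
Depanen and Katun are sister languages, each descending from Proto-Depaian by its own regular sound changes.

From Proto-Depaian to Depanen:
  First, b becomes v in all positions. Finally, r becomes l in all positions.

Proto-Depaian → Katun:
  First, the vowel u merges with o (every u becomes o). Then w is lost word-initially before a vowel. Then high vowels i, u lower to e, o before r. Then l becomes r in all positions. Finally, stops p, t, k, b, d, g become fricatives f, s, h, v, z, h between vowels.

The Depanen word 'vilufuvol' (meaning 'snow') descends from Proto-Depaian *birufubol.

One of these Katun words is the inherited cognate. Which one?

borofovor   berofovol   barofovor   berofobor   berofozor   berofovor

berofovor

Katun: *birufubol > birofobol > berofobol > berofobor > berofovor  (by vowel merger, pre-rhotic lowering, unconditioned shift, intervocalic lenition)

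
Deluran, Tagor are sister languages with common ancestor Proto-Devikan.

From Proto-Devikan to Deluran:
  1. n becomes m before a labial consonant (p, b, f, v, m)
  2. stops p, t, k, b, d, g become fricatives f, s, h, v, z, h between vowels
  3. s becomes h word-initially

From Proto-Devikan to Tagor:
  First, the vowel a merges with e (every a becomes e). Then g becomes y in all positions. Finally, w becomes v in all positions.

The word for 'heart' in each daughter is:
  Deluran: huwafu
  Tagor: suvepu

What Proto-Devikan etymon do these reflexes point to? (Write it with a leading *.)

Position 5: Deluran has f, Tagor has p. Tagor preserves p here (none of its changes turn any other segment into p), so the proto-segment is *p.
Position 4: Deluran has a, Tagor has e. Deluran preserves a here (none of its changes turn any other segment into a), so the proto-segment is *a.
Position 3: Deluran has w, Tagor has v. Deluran preserves w here (none of its changes turn any other segment into w), so the proto-segment is *w.
Continuing position by position gives *suwapu; check it forward:
Deluran: start from *suwapu.
  rule 1: no change — suwapu
  rule 2 (intervocalic lenition): suwapu → suwafu
  rule 3 (debuccalisation): suwafu → huwafu
  ⇒ Deluran huwafu
Tagor: *suwapu > suwepu > suvepu  (by vowel merger, unconditioned shift)
Only *suwapu yields all of Deluran huwafu, Tagor suvepu.

*suwapu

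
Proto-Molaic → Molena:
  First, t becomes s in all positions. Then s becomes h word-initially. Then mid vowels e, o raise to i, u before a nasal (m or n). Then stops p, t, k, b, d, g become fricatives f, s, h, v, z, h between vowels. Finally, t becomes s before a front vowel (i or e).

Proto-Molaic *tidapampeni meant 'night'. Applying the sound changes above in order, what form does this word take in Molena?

Molena: *tidapampeni > sidapampeni > hidapampeni > hidapampini > hizafampini  (by unconditioned shift, debuccalisation, pre-nasal raising, intervocalic lenition)

hizafampini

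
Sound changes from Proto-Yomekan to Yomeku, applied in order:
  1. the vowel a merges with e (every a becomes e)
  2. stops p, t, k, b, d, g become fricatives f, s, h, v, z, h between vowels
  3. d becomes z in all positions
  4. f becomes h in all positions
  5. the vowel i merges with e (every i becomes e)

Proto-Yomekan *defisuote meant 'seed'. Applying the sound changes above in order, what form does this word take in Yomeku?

zehesuose

Yomeku: *defisuote
  defisuote (rule 1 does not apply)
  defisuote → defisuose   [intervocalic lenition]
  defisuose → zefisuose   [unconditioned shift]
  zefisuose → zehisuose   [unconditioned shift]
  zehisuose → zehesuose   [vowel merger]
  giving Yomeku zehesuose.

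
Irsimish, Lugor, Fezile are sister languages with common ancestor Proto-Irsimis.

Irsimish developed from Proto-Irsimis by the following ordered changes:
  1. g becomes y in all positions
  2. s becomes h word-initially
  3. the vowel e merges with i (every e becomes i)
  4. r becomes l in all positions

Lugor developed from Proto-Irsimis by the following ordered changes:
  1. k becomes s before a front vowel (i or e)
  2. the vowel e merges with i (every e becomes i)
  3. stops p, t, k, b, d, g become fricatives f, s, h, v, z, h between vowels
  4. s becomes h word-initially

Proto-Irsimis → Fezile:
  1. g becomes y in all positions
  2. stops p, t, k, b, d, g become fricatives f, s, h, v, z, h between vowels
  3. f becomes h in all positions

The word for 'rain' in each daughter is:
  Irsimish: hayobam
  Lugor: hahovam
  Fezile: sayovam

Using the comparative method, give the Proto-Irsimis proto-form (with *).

*sagobam

Position 3: Irsimish has y, Lugor has h, Fezile has y. Taking the neighbouring segments as reconstructed: Irsimish y could go back to *g or *y; Lugor h could go back to *k or *g or *h; Fezile y could go back to *g or *y — the one source consistent with every daughter is *g.
Position 1: Irsimish has h, Lugor has h, Fezile has s. Taking the neighbouring segments as reconstructed: Irsimish h could go back to *s or *h; Lugor h could go back to *s or *h; Fezile s can only go back to *s — the one source consistent with every daughter is *s.
Position 5: Irsimish has b, Lugor has v, Fezile has v. Irsimish preserves b here (none of its changes turn any other segment into b), so the proto-segment is *b.
This points to *sagobam. Verify forward in each daughter:
Irsimish: *sagobam > sayobam > hayobam  (by unconditioned shift, debuccalisation)
Lugor: *sagobam > sahovam > hahovam  (by intervocalic lenition, debuccalisation)
Fezile: *sagobam
  sagobam → sayobam   [unconditioned shift]
  sayobam → sayovam   [intervocalic lenition]
  sayovam (rule 3 does not apply)
  giving Fezile sayovam.
Only *sagobam yields all of Irsimish hayobam, Lugor hahovam, Fezile sayovam.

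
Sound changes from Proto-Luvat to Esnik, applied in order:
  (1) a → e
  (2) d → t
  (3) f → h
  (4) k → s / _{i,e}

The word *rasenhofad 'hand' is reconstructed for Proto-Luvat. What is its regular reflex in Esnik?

Esnik: *rasenhofad
  rasenhofad → resenhofed   [vowel merger]
  resenhofed → resenhofet   [unconditioned shift]
  resenhofet → resenhohet   [unconditioned shift]
  resenhohet (rule 4 does not apply)
  giving Esnik resenhohet.

resenhohet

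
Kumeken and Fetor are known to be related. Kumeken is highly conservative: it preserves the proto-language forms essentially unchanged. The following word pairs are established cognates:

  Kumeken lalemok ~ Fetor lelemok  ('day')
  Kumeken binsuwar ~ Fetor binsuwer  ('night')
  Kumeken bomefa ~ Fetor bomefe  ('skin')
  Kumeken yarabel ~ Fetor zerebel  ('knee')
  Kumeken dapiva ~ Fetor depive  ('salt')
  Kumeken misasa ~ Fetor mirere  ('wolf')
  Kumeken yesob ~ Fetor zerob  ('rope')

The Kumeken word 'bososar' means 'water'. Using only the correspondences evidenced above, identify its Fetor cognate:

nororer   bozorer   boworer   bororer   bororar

yesob ~ zerob — Kumeken s corresponds to Fetor r between vowels (before a back vowel).
misasa ~ mirere — Kumeken s corresponds to Fetor r between vowels (before a back vowel).
binsuwar ~ binsuwer, yarabel ~ zerebel — Kumeken a corresponds to Fetor e after a consonant, before r.
Applying these to Kumeken 'bososar':
  bososar → borosar   (s→r between vowels (before a back vowel))
  borosar → bororar   (s→r between vowels (before a back vowel))
  bororar → bororer   (a→e after a consonant, before r)
So the Fetor cognate is 'bororer'.

bororer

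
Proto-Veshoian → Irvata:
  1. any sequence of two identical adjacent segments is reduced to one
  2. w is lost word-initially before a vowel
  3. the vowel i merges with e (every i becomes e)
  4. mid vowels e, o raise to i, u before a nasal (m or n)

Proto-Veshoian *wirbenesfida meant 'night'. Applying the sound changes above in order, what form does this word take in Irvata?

erbinesfeda

Irvata: *wirbenesfida > irbenesfida > erbenesfeda > erbinesfeda  (by glide loss, vowel merger, pre-nasal raising)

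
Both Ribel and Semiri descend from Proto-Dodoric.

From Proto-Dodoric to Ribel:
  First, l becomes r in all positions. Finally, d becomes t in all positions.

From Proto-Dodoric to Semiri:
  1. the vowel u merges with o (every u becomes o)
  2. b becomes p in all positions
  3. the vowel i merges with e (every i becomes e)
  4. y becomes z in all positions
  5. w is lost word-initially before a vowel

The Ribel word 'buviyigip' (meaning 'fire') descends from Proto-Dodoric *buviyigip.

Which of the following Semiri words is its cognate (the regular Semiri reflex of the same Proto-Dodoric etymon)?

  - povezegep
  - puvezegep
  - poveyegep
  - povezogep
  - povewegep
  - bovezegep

povezegep

Semiri: *buviyigip > boviyigip > poviyigip > poveyegep > povezegep  (by vowel merger, unconditioned shift, vowel merger, unconditioned shift)
The other candidates each miss or misapply at least one Semiri change.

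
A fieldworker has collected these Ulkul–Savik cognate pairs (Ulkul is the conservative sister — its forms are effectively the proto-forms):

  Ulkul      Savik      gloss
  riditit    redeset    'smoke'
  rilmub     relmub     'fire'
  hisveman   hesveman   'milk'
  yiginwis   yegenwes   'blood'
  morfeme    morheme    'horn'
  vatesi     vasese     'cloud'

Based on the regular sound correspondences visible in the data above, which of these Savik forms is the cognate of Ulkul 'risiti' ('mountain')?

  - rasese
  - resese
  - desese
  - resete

riditit ~ redeset, rilmub ~ relmub — Ulkul i corresponds to Savik e after a consonant, before a consonant other than r, m, n, p, b, f, v.
riditit ~ redeset — Ulkul t corresponds to Savik s between vowels (before a front vowel).
vatesi ~ vasese — Ulkul i corresponds to Savik e word-finally.
Applying these to Ulkul 'risiti':
  risiti → resiti   (i→e after a consonant, before a consonant other than r, m, n, p, b, f, v)
  resiti → reseti   (i→e after a consonant, before a consonant other than r, m, n, p, b, f, v)
  reseti → resesi   (t→s between vowels (before a front vowel))
  resesi → resese   (i→e word-finally)
So the Savik cognate is 'resese'.

resese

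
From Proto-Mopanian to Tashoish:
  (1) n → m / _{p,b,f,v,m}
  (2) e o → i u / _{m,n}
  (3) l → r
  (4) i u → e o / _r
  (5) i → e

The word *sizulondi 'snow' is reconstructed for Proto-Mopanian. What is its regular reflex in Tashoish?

Tashoish: start from *sizulondi.
  rule 1: no change — sizulondi
  rule 2 (pre-nasal raising): sizulondi → sizulundi
  rule 3 (unconditioned shift): sizulundi → sizurundi
  rule 4 (pre-rhotic lowering): sizurundi → sizorundi
  rule 5 (vowel merger): sizorundi → sezorunde
  ⇒ Tashoish sezorunde

sezorunde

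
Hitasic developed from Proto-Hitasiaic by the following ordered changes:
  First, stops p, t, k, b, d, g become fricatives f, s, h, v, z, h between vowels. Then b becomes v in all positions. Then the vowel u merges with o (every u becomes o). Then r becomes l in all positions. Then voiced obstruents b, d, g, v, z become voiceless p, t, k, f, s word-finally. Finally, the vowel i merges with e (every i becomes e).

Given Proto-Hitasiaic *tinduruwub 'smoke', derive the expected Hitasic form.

tendolowof

Hitasic: start from *tinduruwub.
  rule 1: no change — tinduruwub
  rule 2 (unconditioned shift): tinduruwub → tinduruwuv
  rule 3 (vowel merger): tinduruwuv → tindorowov
  rule 4 (unconditioned shift): tindorowov → tindolowov
  rule 5 (final devoicing): tindolowov → tindolowof
  rule 6 (vowel merger): tindolowof → tendolowof
  ⇒ Hitasic tendolowof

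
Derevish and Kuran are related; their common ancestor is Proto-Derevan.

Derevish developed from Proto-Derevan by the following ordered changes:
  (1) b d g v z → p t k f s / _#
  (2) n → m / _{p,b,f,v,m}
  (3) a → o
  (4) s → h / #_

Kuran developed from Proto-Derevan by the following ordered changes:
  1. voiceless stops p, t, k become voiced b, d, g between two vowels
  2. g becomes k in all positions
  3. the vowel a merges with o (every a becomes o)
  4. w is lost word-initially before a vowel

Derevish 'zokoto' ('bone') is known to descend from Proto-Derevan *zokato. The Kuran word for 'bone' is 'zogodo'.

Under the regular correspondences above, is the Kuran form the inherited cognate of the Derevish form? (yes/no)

no

Derive the expected Kuran reflex of *zokato:
Kuran: *zokato
  zokato → zogado   [intervocalic voicing]
  zogado → zokado   [unconditioned shift]
  zokado → zokodo   [vowel merger]
  zokodo (rule 4 does not apply)
  giving Kuran zokodo.
The regular Kuran reflex would be 'zokodo', but the attested form is 'zogodo'. The correspondence is irregular, so they are not cognates (the Kuran form has a different source).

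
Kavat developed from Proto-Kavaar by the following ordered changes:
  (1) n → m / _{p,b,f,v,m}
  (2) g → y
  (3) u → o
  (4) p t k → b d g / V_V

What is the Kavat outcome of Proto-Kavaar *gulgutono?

Kavat: start from *gulgutono.
  rule 1: no change — gulgutono
  rule 2 (unconditioned shift): gulgutono → yulyutono
  rule 3 (vowel merger): yulyutono → yolyotono
  rule 4 (intervocalic voicing): yolyotono → yolyodono
  ⇒ Kavat yolyodono

yolyodono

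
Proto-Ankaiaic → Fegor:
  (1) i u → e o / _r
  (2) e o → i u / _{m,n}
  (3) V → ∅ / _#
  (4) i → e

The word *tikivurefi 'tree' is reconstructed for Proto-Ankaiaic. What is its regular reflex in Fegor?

Fegor: start from *tikivurefi.
  rule 1 (pre-rhotic lowering): tikivurefi → tikivorefi
  rule 2: no change — tikivorefi
  rule 3 (apocope): tikivorefi → tikivoref
  rule 4 (vowel merger): tikivoref → tekevoref
  ⇒ Fegor tekevoref

tekevoref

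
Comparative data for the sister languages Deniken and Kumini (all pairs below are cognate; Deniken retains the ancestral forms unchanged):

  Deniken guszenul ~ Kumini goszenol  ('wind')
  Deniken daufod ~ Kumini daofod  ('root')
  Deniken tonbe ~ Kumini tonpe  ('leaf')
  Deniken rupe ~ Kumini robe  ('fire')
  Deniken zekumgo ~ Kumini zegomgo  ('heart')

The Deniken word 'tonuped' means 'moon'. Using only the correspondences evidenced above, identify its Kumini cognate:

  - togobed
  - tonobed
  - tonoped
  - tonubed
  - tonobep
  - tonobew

rupe ~ robe — Deniken u corresponds to Kumini o after a consonant, before a labial obstruent.
rupe ~ robe — Deniken p corresponds to Kumini b between vowels (before a front vowel).
Applying these to Deniken 'tonuped':
  tonuped → tonoped   (u→o after a consonant, before a labial obstruent)
  tonoped → tonobed   (p→b between vowels (before a front vowel))
So the Kumini cognate is 'tonobed'.

tonobed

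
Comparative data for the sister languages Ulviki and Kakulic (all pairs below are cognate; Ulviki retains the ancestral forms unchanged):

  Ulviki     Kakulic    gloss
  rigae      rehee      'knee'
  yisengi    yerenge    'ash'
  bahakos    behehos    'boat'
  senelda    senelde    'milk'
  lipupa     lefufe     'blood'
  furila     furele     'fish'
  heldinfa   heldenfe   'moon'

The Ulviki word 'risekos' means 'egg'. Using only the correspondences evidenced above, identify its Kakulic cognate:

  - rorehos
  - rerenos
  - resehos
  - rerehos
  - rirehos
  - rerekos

rigae ~ rehee, yisengi ~ yerenge — Ulviki i corresponds to Kakulic e after a consonant, before a consonant other than r, m, n, p, b, f, v.
yisengi ~ yerenge — Ulviki s corresponds to Kakulic r between vowels (before a front vowel).
bahakos ~ behehos — Ulviki k corresponds to Kakulic h between vowels (before a back vowel).
Applying these to Ulviki 'risekos':
  risekos → resekos   (i→e after a consonant, before a consonant other than r, m, n, p, b, f, v)
  resekos → rerekos   (s→r between vowels (before a front vowel))
  rerekos → rerehos   (k→h between vowels (before a back vowel))
So the Kakulic cognate is 'rerehos'.

rerehos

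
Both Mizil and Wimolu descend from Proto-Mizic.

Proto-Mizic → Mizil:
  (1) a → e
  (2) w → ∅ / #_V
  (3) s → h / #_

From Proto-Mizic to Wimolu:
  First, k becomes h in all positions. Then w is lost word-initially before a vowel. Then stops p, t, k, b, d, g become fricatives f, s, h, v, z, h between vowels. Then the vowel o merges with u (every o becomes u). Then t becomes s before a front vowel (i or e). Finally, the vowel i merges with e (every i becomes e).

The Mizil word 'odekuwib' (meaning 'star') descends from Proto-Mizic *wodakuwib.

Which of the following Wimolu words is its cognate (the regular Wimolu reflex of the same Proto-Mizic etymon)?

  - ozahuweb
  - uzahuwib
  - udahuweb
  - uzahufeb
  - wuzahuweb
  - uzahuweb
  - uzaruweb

uzahuweb

Wimolu: *wodakuwib > wodahuwib > odahuwib > ozahuwib > uzahuwib > uzahuweb  (by unconditioned shift, glide loss, intervocalic lenition, vowel merger, vowel merger)
The other candidates each miss or misapply at least one Wimolu change.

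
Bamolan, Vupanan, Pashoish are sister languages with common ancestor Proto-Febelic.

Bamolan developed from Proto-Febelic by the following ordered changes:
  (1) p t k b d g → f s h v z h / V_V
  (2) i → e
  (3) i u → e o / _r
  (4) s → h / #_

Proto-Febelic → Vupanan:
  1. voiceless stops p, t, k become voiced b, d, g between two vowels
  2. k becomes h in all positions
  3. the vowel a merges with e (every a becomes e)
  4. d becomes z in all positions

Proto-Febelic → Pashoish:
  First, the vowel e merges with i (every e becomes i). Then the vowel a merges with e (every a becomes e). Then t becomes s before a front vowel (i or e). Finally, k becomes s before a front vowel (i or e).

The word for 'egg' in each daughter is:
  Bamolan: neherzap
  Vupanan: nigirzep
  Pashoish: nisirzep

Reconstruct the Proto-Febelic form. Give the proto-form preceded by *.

*nikirzap

Position 2: Bamolan has e, Vupanan has i, Pashoish has i. Vupanan preserves i here (none of its changes turn any other segment into i), so the proto-segment is *i.
Position 4: Bamolan has e, Vupanan has i, Pashoish has i. Vupanan preserves i here (none of its changes turn any other segment into i), so the proto-segment is *i.
Position 3: Bamolan has h, Vupanan has g, Pashoish has s. Taking the neighbouring segments as reconstructed: Bamolan h could go back to *k or *g or *h; Vupanan g could go back to *k or *g; Pashoish s could go back to *t or *k or *s — the one source consistent with every daughter is *k.
This points to *nikirzap. Verify forward in each daughter:
Bamolan: *nikirzap
  nikirzap → nihirzap   [intervocalic lenition]
  nihirzap → neherzap   [vowel merger]
  neherzap (rule 3 does not apply)
  neherzap (rule 4 does not apply)
  giving Bamolan neherzap.
Vupanan: *nikirzap
  nikirzap → nigirzap   [intervocalic voicing]
  nigirzap (rule 2 does not apply)
  nigirzap → nigirzep   [vowel merger]
  nigirzep (rule 4 does not apply)
  giving Vupanan nigirzep.
Pashoish: *nikirzap > nikirzep > nisirzep  (by vowel merger, palatalisation)
Only *nikirzap yields all of Bamolan neherzap, Vupanan nigirzep, Pashoish nisirzep.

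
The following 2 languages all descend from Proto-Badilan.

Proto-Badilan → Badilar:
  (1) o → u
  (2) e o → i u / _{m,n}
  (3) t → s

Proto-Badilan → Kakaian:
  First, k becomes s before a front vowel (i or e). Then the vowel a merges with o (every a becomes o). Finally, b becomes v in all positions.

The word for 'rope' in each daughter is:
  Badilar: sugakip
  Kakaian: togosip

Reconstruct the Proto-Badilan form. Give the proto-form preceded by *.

Position 5: Badilar has k, Kakaian has s. Badilar preserves k here (none of its changes turn any other segment into k), so the proto-segment is *k.
Position 2: Badilar has u, Kakaian has o. Taking the neighbouring segments as reconstructed: Badilar u could go back to *o or *u; Kakaian o could go back to *a or *o — the one source consistent with every daughter is *o.
Continuing position by position gives *togakip; check it forward:
Badilar: start from *togakip.
  rule 1 (vowel merger): togakip → tugakip
  rule 2: no change — tugakip
  rule 3 (unconditioned shift): tugakip → sugakip
  ⇒ Badilar sugakip
Kakaian: start from *togakip.
  rule 1 (palatalisation): togakip → togasip
  rule 2 (vowel merger): togasip → togosip
  rule 3: no change — togosip
  ⇒ Kakaian togosip
*togakip is the unique common source.

*togakip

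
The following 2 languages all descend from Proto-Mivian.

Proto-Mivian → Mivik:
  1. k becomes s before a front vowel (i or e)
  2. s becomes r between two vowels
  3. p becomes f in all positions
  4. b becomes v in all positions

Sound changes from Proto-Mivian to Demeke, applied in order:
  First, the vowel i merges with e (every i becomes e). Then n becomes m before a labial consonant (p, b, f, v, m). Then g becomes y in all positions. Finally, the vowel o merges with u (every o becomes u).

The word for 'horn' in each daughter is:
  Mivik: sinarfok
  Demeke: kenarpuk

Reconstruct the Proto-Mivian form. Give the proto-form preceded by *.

*kinarpok

Position 1: Mivik has s, Demeke has k. Demeke preserves k here (none of its changes turn any other segment into k), so the proto-segment is *k.
Position 7: Mivik has o, Demeke has u. Mivik preserves o here (none of its changes turn any other segment into o), so the proto-segment is *o.
Verify the candidate proto-form against each daughter:
Mivik: start from *kinarpok.
  rule 1 (palatalisation): kinarpok → sinarpok
  rule 2: no change — sinarpok
  rule 3 (unconditioned shift): sinarpok → sinarfok
  rule 4: no change — sinarfok
  ⇒ Mivik sinarfok
Demeke: *kinarpok > kenarpok > kenarpuk  (by vowel merger, vowel merger)
*kinarpok is the unique common source.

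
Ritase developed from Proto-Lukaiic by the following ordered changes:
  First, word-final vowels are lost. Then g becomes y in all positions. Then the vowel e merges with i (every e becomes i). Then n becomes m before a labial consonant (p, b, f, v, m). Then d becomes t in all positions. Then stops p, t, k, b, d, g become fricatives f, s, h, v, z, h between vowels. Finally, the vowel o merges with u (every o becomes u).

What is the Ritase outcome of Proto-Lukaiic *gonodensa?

yunusins

Ritase: start from *gonodensa.
  rule 1 (apocope): gonodensa → gonodens
  rule 2 (unconditioned shift): gonodens → yonodens
  rule 3 (vowel merger): yonodens → yonodins
  rule 4: no change — yonodins
  rule 5 (unconditioned shift): yonodins → yonotins
  rule 6 (intervocalic lenition): yonotins → yonosins
  rule 7 (vowel merger): yonosins → yunusins
  ⇒ Ritase yunusins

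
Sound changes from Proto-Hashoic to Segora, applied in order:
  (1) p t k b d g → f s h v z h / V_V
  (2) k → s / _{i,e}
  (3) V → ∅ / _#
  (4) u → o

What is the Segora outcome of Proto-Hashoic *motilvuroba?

Segora: *motilvuroba > mosilvurova > mosilvurov > mosilvorov  (by intervocalic lenition, apocope, vowel merger)

mosilvorov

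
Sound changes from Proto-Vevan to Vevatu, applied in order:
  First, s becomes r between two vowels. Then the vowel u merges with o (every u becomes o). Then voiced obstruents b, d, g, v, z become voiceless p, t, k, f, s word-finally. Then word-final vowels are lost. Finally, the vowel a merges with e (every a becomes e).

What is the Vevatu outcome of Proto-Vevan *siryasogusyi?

siryerogosy

Vevatu: *siryasogusyi
  siryasogusyi → siryarogusyi   [rhotacism]
  siryarogusyi → siryarogosyi   [vowel merger]
  siryarogosyi (rule 3 does not apply)
  siryarogosyi → siryarogosy   [apocope]
  siryarogosy → siryerogosy   [vowel merger]
  giving Vevatu siryerogosy.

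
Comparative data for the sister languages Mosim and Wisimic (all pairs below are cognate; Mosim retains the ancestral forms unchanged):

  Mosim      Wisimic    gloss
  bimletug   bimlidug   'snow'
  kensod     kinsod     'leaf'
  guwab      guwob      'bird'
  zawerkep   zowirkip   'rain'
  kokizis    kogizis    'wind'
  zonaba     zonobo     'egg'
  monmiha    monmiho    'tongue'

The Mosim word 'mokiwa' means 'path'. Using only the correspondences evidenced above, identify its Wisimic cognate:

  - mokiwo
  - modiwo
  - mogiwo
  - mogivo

mogiwo

kokizis ~ kogizis — Mosim k corresponds to Wisimic g between vowels (before a front vowel).
zonaba ~ zonobo, monmiha ~ monmiho — Mosim a corresponds to Wisimic o word-finally.
Applying these to Mosim 'mokiwa':
  mokiwa → mogiwa   (k→g between vowels (before a front vowel))
  mogiwa → mogiwo   (a→o word-finally)
So the Wisimic cognate is 'mogiwo'.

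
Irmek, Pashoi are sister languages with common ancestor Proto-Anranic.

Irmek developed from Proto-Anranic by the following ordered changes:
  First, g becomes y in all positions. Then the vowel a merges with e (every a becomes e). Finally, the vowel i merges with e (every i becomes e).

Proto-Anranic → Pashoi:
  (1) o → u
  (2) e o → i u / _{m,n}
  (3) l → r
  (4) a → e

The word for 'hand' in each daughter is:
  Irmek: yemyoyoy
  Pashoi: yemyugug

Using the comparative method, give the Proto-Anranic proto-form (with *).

*yamyogog

Position 6: Irmek has y, Pashoi has g. Pashoi preserves g here (none of its changes turn any other segment into g), so the proto-segment is *g.
Position 5: Irmek has o, Pashoi has u. Irmek preserves o here (none of its changes turn any other segment into o), so the proto-segment is *o.
Position 7: Irmek has o, Pashoi has u. Irmek preserves o here (none of its changes turn any other segment into o), so the proto-segment is *o.
This points to *yamyogog. Verify forward in each daughter:
Irmek: *yamyogog > yamyoyoy > yemyoyoy  (by unconditioned shift, vowel merger)
Pashoi: *yamyogog > yamyugug > yemyugug  (by vowel merger, vowel merger)
No other proto-form is consistent with every reflex, so the reconstruction is *yamyogog.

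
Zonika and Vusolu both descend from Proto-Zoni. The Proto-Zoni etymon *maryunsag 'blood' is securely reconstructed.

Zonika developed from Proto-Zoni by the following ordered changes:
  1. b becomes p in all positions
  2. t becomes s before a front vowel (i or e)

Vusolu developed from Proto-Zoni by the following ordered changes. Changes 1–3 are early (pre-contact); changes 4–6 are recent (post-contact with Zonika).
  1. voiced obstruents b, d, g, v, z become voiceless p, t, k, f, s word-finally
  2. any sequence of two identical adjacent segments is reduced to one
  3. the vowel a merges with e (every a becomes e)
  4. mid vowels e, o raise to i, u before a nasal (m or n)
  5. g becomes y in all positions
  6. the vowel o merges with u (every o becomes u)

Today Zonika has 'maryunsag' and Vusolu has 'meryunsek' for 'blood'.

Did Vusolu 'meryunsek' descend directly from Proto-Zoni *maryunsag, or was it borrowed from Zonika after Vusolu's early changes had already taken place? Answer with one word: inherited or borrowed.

inherited

If inherited, *maryunsag would pass through all of Vusolu's changes:
Vusolu: *maryunsag
  maryunsag → maryunsak   [final devoicing]
  maryunsak (rule 2 does not apply)
  maryunsak → meryunsek   [vowel merger]
  meryunsek (rule 4 does not apply)
  meryunsek (rule 5 does not apply)
  meryunsek (rule 6 does not apply)
  giving Vusolu meryunsek.
If borrowed from Zonika 'maryunsag' after the early changes, it would undergo only the recent ones:
  rule 4 (pre-nasal raising): no change (maryunsag)
  rule 5 (unconditioned shift): maryunsag → maryunsay
  rule 6 (vowel merger): no change (maryunsay)
  ⇒ as a loan: maryunsay
Vusolu 'meryunsek' matches the inherited outcome exactly, so it is an inherited cognate, not a loan.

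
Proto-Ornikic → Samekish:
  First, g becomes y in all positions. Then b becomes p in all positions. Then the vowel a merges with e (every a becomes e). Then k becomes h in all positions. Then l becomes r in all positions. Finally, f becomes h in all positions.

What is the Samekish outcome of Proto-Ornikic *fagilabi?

Samekish: *fagilabi
  fagilabi → fayilabi   [unconditioned shift]
  fayilabi → fayilapi   [unconditioned shift]
  fayilapi → feyilepi   [vowel merger]
  feyilepi (rule 4 does not apply)
  feyilepi → feyirepi   [unconditioned shift]
  feyirepi → heyirepi   [unconditioned shift]
  giving Samekish heyirepi.

heyirepi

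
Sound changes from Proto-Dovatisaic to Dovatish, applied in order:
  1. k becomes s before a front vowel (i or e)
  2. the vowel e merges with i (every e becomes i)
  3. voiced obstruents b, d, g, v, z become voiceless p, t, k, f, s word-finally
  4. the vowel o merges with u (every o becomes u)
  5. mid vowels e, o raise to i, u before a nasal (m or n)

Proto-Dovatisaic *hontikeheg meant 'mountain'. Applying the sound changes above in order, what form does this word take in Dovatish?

huntisihik

Dovatish: *hontikeheg
  hontikeheg → hontiseheg   [palatalisation]
  hontiseheg → hontisihig   [vowel merger]
  hontisihig → hontisihik   [final devoicing]
  hontisihik → huntisihik   [vowel merger]
  huntisihik (rule 5 does not apply)
  giving Dovatish huntisihik.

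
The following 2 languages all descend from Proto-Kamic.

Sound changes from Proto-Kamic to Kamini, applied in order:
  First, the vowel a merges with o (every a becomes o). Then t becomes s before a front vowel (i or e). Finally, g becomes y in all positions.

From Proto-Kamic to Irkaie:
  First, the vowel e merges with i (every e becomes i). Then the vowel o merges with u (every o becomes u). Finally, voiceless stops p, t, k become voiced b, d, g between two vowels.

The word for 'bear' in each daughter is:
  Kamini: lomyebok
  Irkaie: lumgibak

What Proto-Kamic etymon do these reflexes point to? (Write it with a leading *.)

*lomgebak

Position 7: Kamini has o, Irkaie has a. Irkaie preserves a here (none of its changes turn any other segment into a), so the proto-segment is *a.
Position 4: Kamini has y, Irkaie has g. Taking the neighbouring segments as reconstructed: Kamini y could go back to *g or *y; Irkaie g can only go back to *g — the one source consistent with every daughter is *g.
Continuing position by position gives *lomgebak; check it forward:
Kamini: start from *lomgebak.
  rule 1 (vowel merger): lomgebak → lomgebok
  rule 2: no change — lomgebok
  rule 3 (unconditioned shift): lomgebok → lomyebok
  ⇒ Kamini lomyebok
Irkaie: *lomgebak
  lomgebak → lomgibak   [vowel merger]
  lomgibak → lumgibak   [vowel merger]
  lumgibak (rule 3 does not apply)
  giving Irkaie lumgibak.
Only *lomgebak yields all of Kamini lomyebok, Irkaie lumgibak.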